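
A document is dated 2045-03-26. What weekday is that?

Doomsday rule: the anchor day for the 2000s is Tuesday. For year 45: 45÷12 = 3 r 9, and 9÷4 = 2, so 3+9+2 = 14.
Tuesday + 14 ≡ Tuesday — that's 2045's doomsday.
In March the doomsday date is Mar 14.
Mar 26 is 12 days after Mar 14; 12 mod 7 = 5, so Tuesday + 5 = Sunday.

Sunday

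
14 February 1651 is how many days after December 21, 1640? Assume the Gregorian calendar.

Dec 21, 1640 → Dec 21, 1641: 365 days.
Dec 21, 1641 → Dec 21, 1642: 365 days.
Dec 21, 1642 → Dec 21, 1643: 365 days.
Dec 21, 1643 → Dec 21, 1644: 366 days (Feb 29, 1644 is in that span).
Dec 21, 1644 → Dec 21, 1645: 365 days.
Dec 21, 1645 → Dec 21, 1646: 365 days.
Dec 21, 1646 → Dec 21, 1647: 365 days.
Dec 21, 1647 → Dec 21, 1648: 366 days (Feb 29, 1648 is in that span).
Dec 21, 1648 → Dec 21, 1649: 365 days.
Dec 21, 1649 → Dec 21, 1650: 365 days.
Dec 21, 1650 → Jan 21, 1651: 31 days (December has 31).
Jan 21, 1651 → Feb 14, 1651: 24 days.
Total: 3707 days.

3707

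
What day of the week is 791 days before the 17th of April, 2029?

First find the weekday of Apr 17, 2029. Doomsday rule: the anchor day for the 2000s is Tuesday. For year 29: 29÷12 = 2 r 5, and 5÷4 = 1, so 2+5+1 = 8.
Tuesday + 8 ≡ Wednesday — that's 2029's doomsday.
In April the doomsday date is Apr 4.
Apr 17 is 13 days after Apr 4; 13 mod 7 = 6, so Wednesday + 6 = Tuesday.
791 mod 7 = 0, so 791 days before a Tuesday is Tuesday − 0 = Tuesday.

Tuesday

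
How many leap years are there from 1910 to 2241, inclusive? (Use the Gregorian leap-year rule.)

Multiples of 4 in [1910,2241]: 83.
Of those, multiples of 100: 3 (not leap unless ÷400).
Multiples of 400: 1.
Leap years = 83 − 3 + 1 = 81.

81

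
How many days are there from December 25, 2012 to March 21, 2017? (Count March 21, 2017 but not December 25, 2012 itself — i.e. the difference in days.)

1547

Dec 25, 2012 → Dec 25, 2013: 365 days.
Dec 25, 2013 → Dec 25, 2014: 365 days.
Dec 25, 2014 → Dec 25, 2015: 365 days.
Dec 25, 2015 → Dec 25, 2016: 366 days (Feb 29, 2016 is in that span).
Dec 25, 2016 → Jan 25, 2017: 31 days (December has 31).
Jan 25, 2017 → Feb 25, 2017: 31 days (January has 31).
Feb 25, 2017 → Mar 21, 2017: 24 days.
Total: 1547 days.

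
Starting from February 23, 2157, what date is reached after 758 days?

March 23, 2159

+365 (one year) → Feb 23, 2158 (393 left).
Feb has 28 days: +6 → Mar 1, 2158 (387 left).
Mar has 31 days: +31 → Apr 1, 2158 (356 left).
Apr has 30 days: +30 → May 1, 2158 (326 left).
May has 31 days: +31 → Jun 1, 2158 (295 left).
Jun has 30 days: +30 → Jul 1, 2158 (265 left).
Jul has 31 days: +31 → Aug 1, 2158 (234 left).
Aug has 31 days: +31 → Sep 1, 2158 (203 left).
Sep has 30 days: +30 → Oct 1, 2158 (173 left).
Oct has 31 days: +31 → Nov 1, 2158 (142 left).
Nov has 30 days: +30 → Dec 1, 2158 (112 left).
Dec has 31 days: +31 → Jan 1, 2159 (81 left).
Jan has 31 days: +31 → Feb 1, 2159 (50 left).
Feb has 28 days: +28 → Mar 1, 2159 (22 left).
+22 → Mar 23, 2159.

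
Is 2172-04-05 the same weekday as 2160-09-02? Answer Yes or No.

No

From Sep 2, 2160 to Apr 5, 2172 is 4233 days.
4233 mod 7 = 5, so they are different weekdays.
(Sep 2, 2160 is a Tuesday; Apr 5, 2172 is a Sunday.)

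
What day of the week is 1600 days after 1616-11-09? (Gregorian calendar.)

Sunday

First find the weekday of Nov 9, 1616. Doomsday rule: the anchor day for the 1600s is Tuesday. For year 16: 16÷12 = 1 r 4, and 4÷4 = 1, so 1+4+1 = 6.
Tuesday + 6 ≡ Monday — that's 1616's doomsday.
In November the doomsday date is Nov 7.
Nov 9 is 2 days after Nov 7; 2 mod 7 = 2, so Monday + 2 = Wednesday.
1600 mod 7 = 4, so 1600 days after a Wednesday is Wednesday + 4 = Sunday.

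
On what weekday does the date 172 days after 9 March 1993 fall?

First find the weekday of Mar 9, 1993. Doomsday rule: the anchor day for the 1900s is Wednesday. For year 93: 93÷12 = 7 r 9, and 9÷4 = 2, so 7+9+2 = 18.
Wednesday + 18 ≡ Sunday — that's 1993's doomsday.
In March the doomsday date is Mar 14.
Mar 9 is 5 days before Mar 14; 5 mod 7 = 5, so Sunday − 5 = Tuesday.
172 mod 7 = 4, so 172 days after a Tuesday is Tuesday + 4 = Saturday.

Saturday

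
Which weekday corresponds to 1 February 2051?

Wednesday

January 1, 2051 is a Sunday.
Jan 1, 2051 → Feb 1, 2051: 31 days.
Total: 31 days.
31 mod 7 = 3, so Sunday + 3 = Wednesday.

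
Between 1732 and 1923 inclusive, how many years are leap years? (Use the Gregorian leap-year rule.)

Multiples of 4 in [1732,1923]: 48.
Of those, multiples of 100: 2 (not leap unless ÷400).
Multiples of 400: 0.
Leap years = 48 − 2 + 0 = 46.

46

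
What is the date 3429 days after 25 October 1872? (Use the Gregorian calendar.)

+365 (one year) → Oct 25, 1873 (3064 left).
+365 (one year) → Oct 25, 1874 (2699 left).
+365 (one year) → Oct 25, 1875 (2334 left).
+366 (one year; includes Feb 29, 1876) → Oct 25, 1876 (1968 left).
+365 (one year) → Oct 25, 1877 (1603 left).
+365 (one year) → Oct 25, 1878 (1238 left).
+365 (one year) → Oct 25, 1879 (873 left).
+366 (one year; includes Feb 29, 1880) → Oct 25, 1880 (507 left).
+365 (one year) → Oct 25, 1881 (142 left).
Oct has 31 days: +7 → Nov 1, 1881 (135 left).
Nov has 30 days: +30 → Dec 1, 1881 (105 left).
Dec has 31 days: +31 → Jan 1, 1882 (74 left).
Jan has 31 days: +31 → Feb 1, 1882 (43 left).
Feb has 28 days: +28 → Mar 1, 1882 (15 left).
+15 → Mar 16, 1882.

March 16, 1882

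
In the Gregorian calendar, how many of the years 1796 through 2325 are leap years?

Multiples of 4 in [1796,2325]: 133.
Of those, multiples of 100: 6 (not leap unless ÷400).
Multiples of 400: 1.
Leap years = 133 − 6 + 1 = 128.

128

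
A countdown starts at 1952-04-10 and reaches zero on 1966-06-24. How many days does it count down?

5188

Apr 10, 1952 → Apr 10, 1953: 365 days.
Apr 10, 1953 → Apr 10, 1954: 365 days.
Apr 10, 1954 → Apr 10, 1955: 365 days.
Apr 10, 1955 → Apr 10, 1956: 366 days (Feb 29, 1956 is in that span).
Apr 10, 1956 → Apr 10, 1957: 365 days.
Apr 10, 1957 → Apr 10, 1958: 365 days.
Apr 10, 1958 → Apr 10, 1959: 365 days.
Apr 10, 1959 → Apr 10, 1960: 366 days (Feb 29, 1960 is in that span).
Apr 10, 1960 → Apr 10, 1961: 365 days.
Apr 10, 1961 → Apr 10, 1962: 365 days.
Apr 10, 1962 → Apr 10, 1963: 365 days.
Apr 10, 1963 → Apr 10, 1964: 366 days (Feb 29, 1964 is in that span).
Apr 10, 1964 → Apr 10, 1965: 365 days.
Apr 10, 1965 → Apr 10, 1966: 365 days.
Apr 10, 1966 → May 10, 1966: 30 days (April has 30).
May 10, 1966 → Jun 10, 1966: 31 days (May has 31).
Jun 10, 1966 → Jun 24, 1966: 14 days.
Total: 5188 days.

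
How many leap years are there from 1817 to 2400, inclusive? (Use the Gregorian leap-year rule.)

Multiples of 4 in [1817,2400]: 146.
Of those, multiples of 100: 6 (not leap unless ÷400).
Multiples of 400: 2.
Leap years = 146 − 6 + 2 = 142.

142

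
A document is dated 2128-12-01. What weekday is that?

Doomsday rule: the anchor day for the 2100s is Sunday. For year 28: 28÷12 = 2 r 4, and 4÷4 = 1, so 2+4+1 = 7.
Sunday + 7 ≡ Sunday — that's 2128's doomsday.
In December the doomsday date is Dec 12.
Dec 1 is 11 days before Dec 12; 11 mod 7 = 4, so Sunday − 4 = Wednesday.

Wednesday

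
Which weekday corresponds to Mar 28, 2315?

Doomsday rule: the anchor day for the 2300s is Wednesday. For year 15: 15÷12 = 1 r 3, and 3÷4 = 0, so 1+3+0 = 4.
Wednesday + 4 ≡ Sunday — that's 2315's doomsday.
In March the doomsday date is Mar 14.
Mar 28 is 14 days after Mar 14; 14 mod 7 = 0, so Sunday + 0 = Sunday.

Sunday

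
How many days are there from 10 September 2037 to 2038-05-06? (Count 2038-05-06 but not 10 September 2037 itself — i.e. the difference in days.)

Sep 10, 2037 → Oct 10, 2037: 30 days (September has 30).
Oct 10, 2037 → Nov 10, 2037: 31 days (October has 31).
Nov 10, 2037 → Dec 10, 2037: 30 days (November has 30).
Dec 10, 2037 → Jan 10, 2038: 31 days (December has 31).
Jan 10, 2038 → Feb 10, 2038: 31 days (January has 31).
Feb 10, 2038 → Mar 10, 2038: 28 days (February has 28).
Mar 10, 2038 → Apr 10, 2038: 31 days (March has 31).
Apr 10, 2038 → May 6, 2038: 26 days.
Total: 238 days.

238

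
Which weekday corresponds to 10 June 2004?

Thursday

January 1, 2004 is a Thursday.
Jan 1, 2004 → Feb 1, 2004: 31 days (January has 31).
Feb 1, 2004 → Mar 1, 2004: 29 days (February has 29).
Mar 1, 2004 → Apr 1, 2004: 31 days (March has 31).
Apr 1, 2004 → May 1, 2004: 30 days (April has 30).
May 1, 2004 → Jun 1, 2004: 31 days (May has 31).
Jun 1, 2004 → Jun 10, 2004: 9 days.
Total: 161 days.
161 mod 7 = 0, so Thursday + 0 = Thursday.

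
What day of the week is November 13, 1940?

Doomsday rule: the anchor day for the 1900s is Wednesday. For year 40: 40÷12 = 3 r 4, and 4÷4 = 1, so 3+4+1 = 8.
Wednesday + 8 ≡ Thursday — that's 1940's doomsday.
In November the doomsday date is Nov 7.
Nov 13 is 6 days after Nov 7; 6 mod 7 = 6, so Thursday + 6 = Wednesday.

Wednesday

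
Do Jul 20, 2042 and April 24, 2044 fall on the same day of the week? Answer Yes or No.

Yes

From Jul 20, 2042 to Apr 24, 2044 is 644 days.
644 mod 7 = 0, so they are the same weekday.
(Jul 20, 2042 is a Sunday; Apr 24, 2044 is a Sunday.)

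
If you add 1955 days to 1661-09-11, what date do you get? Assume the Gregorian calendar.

January 18, 1667

+365 (one year) → Sep 11, 1662 (1590 left).
+365 (one year) → Sep 11, 1663 (1225 left).
+366 (one year; includes Feb 29, 1664) → Sep 11, 1664 (859 left).
+365 (one year) → Sep 11, 1665 (494 left).
+365 (one year) → Sep 11, 1666 (129 left).
Sep has 30 days: +20 → Oct 1, 1666 (109 left).
Oct has 31 days: +31 → Nov 1, 1666 (78 left).
Nov has 30 days: +30 → Dec 1, 1666 (48 left).
Dec has 31 days: +31 → Jan 1, 1667 (17 left).
+17 → Jan 18, 1667.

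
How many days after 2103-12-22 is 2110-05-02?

Dec 22, 2103 → Dec 22, 2104: 366 days (Feb 29, 2104 is in that span).
Dec 22, 2104 → Dec 22, 2105: 365 days.
Dec 22, 2105 → Dec 22, 2106: 365 days.
Dec 22, 2106 → Dec 22, 2107: 365 days.
Dec 22, 2107 → Dec 22, 2108: 366 days (Feb 29, 2108 is in that span).
Dec 22, 2108 → Dec 22, 2109: 365 days.
Dec 22, 2109 → Jan 22, 2110: 31 days (December has 31).
Jan 22, 2110 → Feb 22, 2110: 31 days (January has 31).
Feb 22, 2110 → Mar 22, 2110: 28 days (February has 28).
Mar 22, 2110 → Apr 22, 2110: 31 days (March has 31).
Apr 22, 2110 → May 2, 2110: 10 days.
Total: 2323 days.

2323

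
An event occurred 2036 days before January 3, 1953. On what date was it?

−366 (one year; includes Feb 29, 1952) → Jan 3, 1952 (1670 left).
−365 (one year) → Jan 3, 1951 (1305 left).
−365 (one year) → Jan 3, 1950 (940 left).
−365 (one year) → Jan 3, 1949 (575 left).
−366 (one year; includes Feb 29, 1948) → Jan 3, 1948 (209 left).
−3 → Dec 31, 1947 (end of Dec, 31 days; 206 left).
−31 → Nov 30, 1947 (end of Nov, 30 days; 175 left).
−30 → Oct 31, 1947 (end of Oct, 31 days; 145 left).
−31 → Sep 30, 1947 (end of Sep, 30 days; 114 left).
−30 → Aug 31, 1947 (end of Aug, 31 days; 84 left).
−31 → Jul 31, 1947 (end of Jul, 31 days; 53 left).
−31 → Jun 30, 1947 (end of Jun, 30 days; 22 left).
−22 → Jun 8, 1947.

June 8, 1947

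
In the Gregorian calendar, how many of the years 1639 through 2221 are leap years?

141

Multiples of 4 in [1639,2221]: 146.
Of those, multiples of 100: 6 (not leap unless ÷400).
Multiples of 400: 1.
Leap years = 146 − 6 + 1 = 141.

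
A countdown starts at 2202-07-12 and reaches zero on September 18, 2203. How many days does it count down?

Jul 12, 2202 → Jul 12, 2203: 365 days.
Jul 12, 2203 → Aug 12, 2203: 31 days (July has 31).
Aug 12, 2203 → Sep 12, 2203: 31 days (August has 31).
Sep 12, 2203 → Sep 18, 2203: 6 days.
Total: 433 days.

433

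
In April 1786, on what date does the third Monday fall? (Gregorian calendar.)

April 1, 1786 is a Saturday.
The first Monday is therefore April 3 (2 days later).
The third Monday is 3 + 2×7 = April 17.

April 17, 1786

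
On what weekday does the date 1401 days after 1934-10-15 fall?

Oct 15, 1934 is a Monday.
1401 mod 7 = 1, so 1401 days after a Monday is Monday + 1 = Tuesday.

Tuesday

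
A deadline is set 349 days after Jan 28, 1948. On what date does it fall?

Jan has 31 days: +4 → Feb 1, 1948 (345 left).
Feb has 29 days: +29 → Mar 1, 1948 (316 left).
Mar has 31 days: +31 → Apr 1, 1948 (285 left).
Apr has 30 days: +30 → May 1, 1948 (255 left).
May has 31 days: +31 → Jun 1, 1948 (224 left).
Jun has 30 days: +30 → Jul 1, 1948 (194 left).
Jul has 31 days: +31 → Aug 1, 1948 (163 left).
Aug has 31 days: +31 → Sep 1, 1948 (132 left).
Sep has 30 days: +30 → Oct 1, 1948 (102 left).
Oct has 31 days: +31 → Nov 1, 1948 (71 left).
Nov has 30 days: +30 → Dec 1, 1948 (41 left).
Dec has 31 days: +31 → Jan 1, 1949 (10 left).
+10 → Jan 11, 1949.

January 11, 1949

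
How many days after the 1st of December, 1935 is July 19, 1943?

2787

Dec 1, 1935 → Dec 1, 1936: 366 days (Feb 29, 1936 is in that span).
Dec 1, 1936 → Dec 1, 1937: 365 days.
Dec 1, 1937 → Dec 1, 1938: 365 days.
Dec 1, 1938 → Dec 1, 1939: 365 days.
Dec 1, 1939 → Dec 1, 1940: 366 days (Feb 29, 1940 is in that span).
Dec 1, 1940 → Dec 1, 1941: 365 days.
Dec 1, 1941 → Dec 1, 1942: 365 days.
Dec 1, 1942 → Jan 1, 1943: 31 days (December has 31).
Jan 1, 1943 → Feb 1, 1943: 31 days (January has 31).
Feb 1, 1943 → Mar 1, 1943: 28 days (February has 28).
Mar 1, 1943 → Apr 1, 1943: 31 days (March has 31).
Apr 1, 1943 → May 1, 1943: 30 days (April has 30).
May 1, 1943 → Jun 1, 1943: 31 days (May has 31).
Jun 1, 1943 → Jul 1, 1943: 30 days (June has 30).
Jul 1, 1943 → Jul 19, 1943: 18 days.
Total: 2787 days.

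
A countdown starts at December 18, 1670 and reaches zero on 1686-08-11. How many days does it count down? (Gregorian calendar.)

5715

Dec 18, 1670 → Dec 18, 1671: 365 days.
Dec 18, 1671 → Dec 18, 1672: 366 days (Feb 29, 1672 is in that span).
Dec 18, 1672 → Dec 18, 1673: 365 days.
Dec 18, 1673 → Dec 18, 1674: 365 days.
Dec 18, 1674 → Dec 18, 1675: 365 days.
Dec 18, 1675 → Dec 18, 1676: 366 days (Feb 29, 1676 is in that span).
Dec 18, 1676 → Dec 18, 1677: 365 days.
Dec 18, 1677 → Dec 18, 1678: 365 days.
Dec 18, 1678 → Dec 18, 1679: 365 days.
Dec 18, 1679 → Dec 18, 1680: 366 days (Feb 29, 1680 is in that span).
Dec 18, 1680 → Dec 18, 1681: 365 days.
Dec 18, 1681 → Dec 18, 1682: 365 days.
Dec 18, 1682 → Dec 18, 1683: 365 days.
Dec 18, 1683 → Dec 18, 1684: 366 days (Feb 29, 1684 is in that span).
Dec 18, 1684 → Dec 18, 1685: 365 days.
Dec 18, 1685 → Jan 18, 1686: 31 days (December has 31).
Jan 18, 1686 → Feb 18, 1686: 31 days (January has 31).
Feb 18, 1686 → Mar 18, 1686: 28 days (February has 28).
Mar 18, 1686 → Apr 18, 1686: 31 days (March has 31).
Apr 18, 1686 → May 18, 1686: 30 days (April has 30).
May 18, 1686 → Jun 18, 1686: 31 days (May has 31).
Jun 18, 1686 → Jul 18, 1686: 30 days (June has 30).
Jul 18, 1686 → Aug 11, 1686: 24 days.
Total: 5715 days.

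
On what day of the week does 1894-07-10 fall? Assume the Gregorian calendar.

Tuesday

Doomsday rule: the anchor day for the 1800s is Friday. For year 94: 94÷12 = 7 r 10, and 10÷4 = 2, so 7+10+2 = 19.
Friday + 19 ≡ Wednesday — that's 1894's doomsday.
In July the doomsday date is Jul 11.
Jul 10 is 1 day before Jul 11; 1 mod 7 = 1, so Wednesday − 1 = Tuesday.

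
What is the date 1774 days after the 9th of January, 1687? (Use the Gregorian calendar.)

November 18, 1691

+365 (one year) → Jan 9, 1688 (1409 left).
+366 (one year; includes Feb 29, 1688) → Jan 9, 1689 (1043 left).
+365 (one year) → Jan 9, 1690 (678 left).
+365 (one year) → Jan 9, 1691 (313 left).
Jan has 31 days: +23 → Feb 1, 1691 (290 left).
Feb has 28 days: +28 → Mar 1, 1691 (262 left).
Mar has 31 days: +31 → Apr 1, 1691 (231 left).
Apr has 30 days: +30 → May 1, 1691 (201 left).
May has 31 days: +31 → Jun 1, 1691 (170 left).
Jun has 30 days: +30 → Jul 1, 1691 (140 left).
Jul has 31 days: +31 → Aug 1, 1691 (109 left).
Aug has 31 days: +31 → Sep 1, 1691 (78 left).
Sep has 30 days: +30 → Oct 1, 1691 (48 left).
Oct has 31 days: +31 → Nov 1, 1691 (17 left).
+17 → Nov 18, 1691.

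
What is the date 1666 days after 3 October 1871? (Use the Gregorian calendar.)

+366 (one year; includes Feb 29, 1872) → Oct 3, 1872 (1300 left).
+365 (one year) → Oct 3, 1873 (935 left).
+365 (one year) → Oct 3, 1874 (570 left).
+365 (one year) → Oct 3, 1875 (205 left).
Oct has 31 days: +29 → Nov 1, 1875 (176 left).
Nov has 30 days: +30 → Dec 1, 1875 (146 left).
Dec has 31 days: +31 → Jan 1, 1876 (115 left).
Jan has 31 days: +31 → Feb 1, 1876 (84 left).
Feb has 29 days: +29 → Mar 1, 1876 (55 left).
Mar has 31 days: +31 → Apr 1, 1876 (24 left).
+24 → Apr 25, 1876.

April 25, 1876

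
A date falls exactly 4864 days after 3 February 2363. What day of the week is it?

Saturday

Feb 3, 2363 is a Sunday.
4864 mod 7 = 6, so 4864 days after a Sunday is Sunday + 6 = Saturday.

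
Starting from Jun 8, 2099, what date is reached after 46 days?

July 24, 2099

Jun has 30 days: +23 → Jul 1, 2099 (23 left).
+23 → Jul 24, 2099.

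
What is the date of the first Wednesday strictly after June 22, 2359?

Jun 22, 2359 is a Monday.
From Monday to the next Wednesday is 2 days.
Jun 22, 2359 + 2 = Jun 24, 2359.

June 24, 2359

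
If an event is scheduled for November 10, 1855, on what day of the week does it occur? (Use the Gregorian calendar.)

Saturday

Doomsday rule: the anchor day for the 1800s is Friday. For year 55: 55÷12 = 4 r 7, and 7÷4 = 1, so 4+7+1 = 12.
Friday + 12 ≡ Wednesday — that's 1855's doomsday.
In November the doomsday date is Nov 7.
Nov 10 is 3 days after Nov 7; 3 mod 7 = 3, so Wednesday + 3 = Saturday.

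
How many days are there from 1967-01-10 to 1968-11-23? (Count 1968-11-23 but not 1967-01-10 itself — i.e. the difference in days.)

683

Jan 10, 1967 → Jan 10, 1968: 365 days.
Jan 10, 1968 → Feb 10, 1968: 31 days (January has 31).
Feb 10, 1968 → Mar 10, 1968: 29 days (February has 29).
Mar 10, 1968 → Apr 10, 1968: 31 days (March has 31).
Apr 10, 1968 → May 10, 1968: 30 days (April has 30).
May 10, 1968 → Jun 10, 1968: 31 days (May has 31).
Jun 10, 1968 → Jul 10, 1968: 30 days (June has 30).
Jul 10, 1968 → Aug 10, 1968: 31 days (July has 31).
Aug 10, 1968 → Sep 10, 1968: 31 days (August has 31).
Sep 10, 1968 → Oct 10, 1968: 30 days (September has 30).
Oct 10, 1968 → Nov 10, 1968: 31 days (October has 31).
Nov 10, 1968 → Nov 23, 1968: 13 days.
Total: 683 days.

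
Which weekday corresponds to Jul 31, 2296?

Doomsday rule: the anchor day for the 2200s is Friday. For year 96: 96÷12 = 8 r 0, and 0÷4 = 0, so 8+0+0 = 8.
Friday + 8 ≡ Saturday — that's 2296's doomsday.
In July the doomsday date is Jul 11.
Jul 31 is 20 days after Jul 11; 20 mod 7 = 6, so Saturday + 6 = Friday.

Friday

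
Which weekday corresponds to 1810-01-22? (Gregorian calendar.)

Doomsday rule: the anchor day for the 1800s is Friday. For year 10: 10÷12 = 0 r 10, and 10÷4 = 2, so 0+10+2 = 12.
Friday + 12 ≡ Wednesday — that's 1810's doomsday.
In January the doomsday date is Jan 3 (1810 is not a leap year).
Jan 22 is 19 days after Jan 3; 19 mod 7 = 5, so Wednesday + 5 = Monday.

Monday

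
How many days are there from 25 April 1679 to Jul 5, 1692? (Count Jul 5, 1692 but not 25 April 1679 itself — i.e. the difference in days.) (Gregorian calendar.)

4820

Apr 25, 1679 → Apr 25, 1680: 366 days (Feb 29, 1680 is in that span).
Apr 25, 1680 → Apr 25, 1681: 365 days.
Apr 25, 1681 → Apr 25, 1682: 365 days.
Apr 25, 1682 → Apr 25, 1683: 365 days.
Apr 25, 1683 → Apr 25, 1684: 366 days (Feb 29, 1684 is in that span).
Apr 25, 1684 → Apr 25, 1685: 365 days.
Apr 25, 1685 → Apr 25, 1686: 365 days.
Apr 25, 1686 → Apr 25, 1687: 365 days.
Apr 25, 1687 → Apr 25, 1688: 366 days (Feb 29, 1688 is in that span).
Apr 25, 1688 → Apr 25, 1689: 365 days.
Apr 25, 1689 → Apr 25, 1690: 365 days.
Apr 25, 1690 → Apr 25, 1691: 365 days.
Apr 25, 1691 → Apr 25, 1692: 366 days (Feb 29, 1692 is in that span).
Apr 25, 1692 → May 25, 1692: 30 days (April has 30).
May 25, 1692 → Jun 25, 1692: 31 days (May has 31).
Jun 25, 1692 → Jul 5, 1692: 10 days.
Total: 4820 days.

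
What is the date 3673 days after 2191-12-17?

January 7, 2202

+366 (one year; includes Feb 29, 2192) → Dec 17, 2192 (3307 left).
+365 (one year) → Dec 17, 2193 (2942 left).
+365 (one year) → Dec 17, 2194 (2577 left).
+365 (one year) → Dec 17, 2195 (2212 left).
+366 (one year; includes Feb 29, 2196) → Dec 17, 2196 (1846 left).
+365 (one year) → Dec 17, 2197 (1481 left).
+365 (one year) → Dec 17, 2198 (1116 left).
+365 (one year) → Dec 17, 2199 (751 left).
+365 (one year) → Dec 17, 2200 (386 left).
Dec has 31 days: +15 → Jan 1, 2201 (371 left).
Jan has 31 days: +31 → Feb 1, 2201 (340 left).
Feb has 28 days: +28 → Mar 1, 2201 (312 left).
Mar has 31 days: +31 → Apr 1, 2201 (281 left).
Apr has 30 days: +30 → May 1, 2201 (251 left).
May has 31 days: +31 → Jun 1, 2201 (220 left).
Jun has 30 days: +30 → Jul 1, 2201 (190 left).
Jul has 31 days: +31 → Aug 1, 2201 (159 left).
Aug has 31 days: +31 → Sep 1, 2201 (128 left).
Sep has 30 days: +30 → Oct 1, 2201 (98 left).
Oct has 31 days: +31 → Nov 1, 2201 (67 left).
Nov has 30 days: +30 → Dec 1, 2201 (37 left).
Dec has 31 days: +31 → Jan 1, 2202 (6 left).
+6 → Jan 7, 2202.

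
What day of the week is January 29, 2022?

Doomsday rule: the anchor day for the 2000s is Tuesday. For year 22: 22÷12 = 1 r 10, and 10÷4 = 2, so 1+10+2 = 13.
Tuesday + 13 ≡ Monday — that's 2022's doomsday.
In January the doomsday date is Jan 3 (2022 is not a leap year).
Jan 29 is 26 days after Jan 3; 26 mod 7 = 5, so Monday + 5 = Saturday.

Saturday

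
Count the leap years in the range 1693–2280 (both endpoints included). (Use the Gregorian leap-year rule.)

Multiples of 4 in [1693,2280]: 147.
Of those, multiples of 100: 6 (not leap unless ÷400).
Multiples of 400: 1.
Leap years = 147 − 6 + 1 = 142.

142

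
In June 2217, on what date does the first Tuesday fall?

June 1, 2217 is a Sunday.
The first Tuesday is therefore June 3 (2 days later).

June 3, 2217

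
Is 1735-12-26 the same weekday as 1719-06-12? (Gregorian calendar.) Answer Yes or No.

From Jun 12, 1719 to Dec 26, 1735 is 6041 days.
6041 mod 7 = 0, so they are the same weekday.
(Jun 12, 1719 is a Monday; Dec 26, 1735 is a Monday.)

Yes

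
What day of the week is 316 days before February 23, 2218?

Sunday

Feb 23, 2218 is a Monday.
316 mod 7 = 1, so 316 days before a Monday is Monday − 1 = Sunday.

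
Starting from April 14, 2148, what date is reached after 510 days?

+365 (one year) → Apr 14, 2149 (145 left).
Apr has 30 days: +17 → May 1, 2149 (128 left).
May has 31 days: +31 → Jun 1, 2149 (97 left).
Jun has 30 days: +30 → Jul 1, 2149 (67 left).
Jul has 31 days: +31 → Aug 1, 2149 (36 left).
Aug has 31 days: +31 → Sep 1, 2149 (5 left).
+5 → Sep 6, 2149.

September 6, 2149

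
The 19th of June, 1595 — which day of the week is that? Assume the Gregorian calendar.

Doomsday rule: the anchor day for the 1500s is Wednesday. For year 95: 95÷12 = 7 r 11, and 11÷4 = 2, so 7+11+2 = 20.
Wednesday + 20 ≡ Tuesday — that's 1595's doomsday.
In June the doomsday date is Jun 6.
Jun 19 is 13 days after Jun 6; 13 mod 7 = 6, so Tuesday + 6 = Monday.

Monday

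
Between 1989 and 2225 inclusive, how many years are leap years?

Multiples of 4 in [1989,2225]: 59.
Of those, multiples of 100: 3 (not leap unless ÷400).
Multiples of 400: 1.
Leap years = 59 − 3 + 1 = 57.

57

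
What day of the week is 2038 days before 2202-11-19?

Thursday

Nov 19, 2202 is a Friday.
2038 mod 7 = 1, so 2038 days before a Friday is Friday − 1 = Thursday.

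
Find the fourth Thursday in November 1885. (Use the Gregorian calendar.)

November 26, 1885

November 1, 1885 is a Sunday.
The first Thursday is therefore November 5 (4 days later).
The fourth Thursday is 5 + 3×7 = November 26.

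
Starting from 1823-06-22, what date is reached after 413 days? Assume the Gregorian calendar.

August 8, 1824

+366 (one year; includes Feb 29, 1824) → Jun 22, 1824 (47 left).
Jun has 30 days: +9 → Jul 1, 1824 (38 left).
Jul has 31 days: +31 → Aug 1, 1824 (7 left).
+7 → Aug 8, 1824.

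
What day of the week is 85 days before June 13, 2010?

First find the weekday of Jun 13, 2010. Doomsday rule: the anchor day for the 2000s is Tuesday. For year 10: 10÷12 = 0 r 10, and 10÷4 = 2, so 0+10+2 = 12.
Tuesday + 12 ≡ Sunday — that's 2010's doomsday.
In June the doomsday date is Jun 6.
Jun 13 is 7 days after Jun 6; 7 mod 7 = 0, so Sunday + 0 = Sunday.
85 mod 7 = 1, so 85 days before a Sunday is Sunday − 1 = Saturday.

Saturday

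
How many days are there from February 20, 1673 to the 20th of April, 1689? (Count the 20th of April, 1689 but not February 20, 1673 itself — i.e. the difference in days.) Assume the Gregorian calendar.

Feb 20, 1673 → Feb 20, 1674: 365 days.
Feb 20, 1674 → Feb 20, 1675: 365 days.
Feb 20, 1675 → Feb 20, 1676: 365 days.
Feb 20, 1676 → Feb 20, 1677: 366 days (Feb 29, 1676 is in that span).
Feb 20, 1677 → Feb 20, 1678: 365 days.
Feb 20, 1678 → Feb 20, 1679: 365 days.
Feb 20, 1679 → Feb 20, 1680: 365 days.
Feb 20, 1680 → Feb 20, 1681: 366 days (Feb 29, 1680 is in that span).
Feb 20, 1681 → Feb 20, 1682: 365 days.
Feb 20, 1682 → Feb 20, 1683: 365 days.
Feb 20, 1683 → Feb 20, 1684: 365 days.
Feb 20, 1684 → Feb 20, 1685: 366 days (Feb 29, 1684 is in that span).
Feb 20, 1685 → Feb 20, 1686: 365 days.
Feb 20, 1686 → Feb 20, 1687: 365 days.
Feb 20, 1687 → Feb 20, 1688: 365 days.
Feb 20, 1688 → Feb 20, 1689: 366 days (Feb 29, 1688 is in that span).
Feb 20, 1689 → Mar 20, 1689: 28 days (February has 28).
Mar 20, 1689 → Apr 20, 1689: 31 days.
Total: 5903 days.

5903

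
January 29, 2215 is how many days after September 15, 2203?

4154

Sep 15, 2203 → Sep 15, 2204: 366 days (Feb 29, 2204 is in that span).
Sep 15, 2204 → Sep 15, 2205: 365 days.
Sep 15, 2205 → Sep 15, 2206: 365 days.
Sep 15, 2206 → Sep 15, 2207: 365 days.
Sep 15, 2207 → Sep 15, 2208: 366 days (Feb 29, 2208 is in that span).
Sep 15, 2208 → Sep 15, 2209: 365 days.
Sep 15, 2209 → Sep 15, 2210: 365 days.
Sep 15, 2210 → Sep 15, 2211: 365 days.
Sep 15, 2211 → Sep 15, 2212: 366 days (Feb 29, 2212 is in that span).
Sep 15, 2212 → Sep 15, 2213: 365 days.
Sep 15, 2213 → Sep 15, 2214: 365 days.
Sep 15, 2214 → Oct 15, 2214: 30 days (September has 30).
Oct 15, 2214 → Nov 15, 2214: 31 days (October has 31).
Nov 15, 2214 → Dec 15, 2214: 30 days (November has 30).
Dec 15, 2214 → Jan 15, 2215: 31 days (December has 31).
Jan 15, 2215 → Jan 29, 2215: 14 days.
Total: 4154 days.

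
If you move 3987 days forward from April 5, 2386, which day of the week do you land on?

Wednesday

First find the weekday of Apr 5, 2386. Doomsday rule: the anchor day for the 2300s is Wednesday. For year 86: 86÷12 = 7 r 2, and 2÷4 = 0, so 7+2+0 = 9.
Wednesday + 9 ≡ Friday — that's 2386's doomsday.
In April the doomsday date is Apr 4.
Apr 5 is 1 day after Apr 4; 1 mod 7 = 1, so Friday + 1 = Saturday.
3987 mod 7 = 4, so 3987 days after a Saturday is Saturday + 4 = Wednesday.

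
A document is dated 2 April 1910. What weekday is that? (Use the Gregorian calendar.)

Saturday

January 1, 1910 is a Saturday.
Jan 1, 1910 → Feb 1, 1910: 31 days (January has 31).
Feb 1, 1910 → Mar 1, 1910: 28 days (February has 28).
Mar 1, 1910 → Apr 1, 1910: 31 days (March has 31).
Apr 1, 1910 → Apr 2, 1910: 1 days.
Total: 91 days.
91 mod 7 = 0, so Saturday + 0 = Saturday.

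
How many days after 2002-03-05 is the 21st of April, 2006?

1508

Mar 5, 2002 → Mar 5, 2003: 365 days.
Mar 5, 2003 → Mar 5, 2004: 366 days (Feb 29, 2004 is in that span).
Mar 5, 2004 → Mar 5, 2005: 365 days.
Mar 5, 2005 → Mar 5, 2006: 365 days.
Mar 5, 2006 → Apr 5, 2006: 31 days (March has 31).
Apr 5, 2006 → Apr 21, 2006: 16 days.
Total: 1508 days.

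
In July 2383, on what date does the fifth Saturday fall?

July 1, 2383 is a Friday.
The first Saturday is therefore July 2 (1 days later).
The fifth Saturday is 2 + 4×7 = July 30.

July 30, 2383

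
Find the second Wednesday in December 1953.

December 1, 1953 is a Tuesday.
The first Wednesday is therefore December 2 (1 days later).
The second Wednesday is 2 + 1×7 = December 9.

December 9, 1953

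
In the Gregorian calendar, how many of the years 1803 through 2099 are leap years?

73

Multiples of 4 in [1803,2099]: 74.
Of those, multiples of 100: 2 (not leap unless ÷400).
Multiples of 400: 1.
Leap years = 74 − 2 + 1 = 73.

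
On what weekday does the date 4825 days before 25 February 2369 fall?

Sunday

First find the weekday of Feb 25, 2369. Doomsday rule: the anchor day for the 2300s is Wednesday. For year 69: 69÷12 = 5 r 9, and 9÷4 = 2, so 5+9+2 = 16.
Wednesday + 16 ≡ Friday — that's 2369's doomsday.
In February the doomsday date is Feb 28 (2369 is not a leap year).
Feb 25 is 3 days before Feb 28; 3 mod 7 = 3, so Friday − 3 = Tuesday.
4825 mod 7 = 2, so 4825 days before a Tuesday is Tuesday − 2 = Sunday.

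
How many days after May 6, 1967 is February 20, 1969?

May 6, 1967 → May 6, 1968: 366 days (Feb 29, 1968 is in that span).
May 6, 1968 → Jun 6, 1968: 31 days (May has 31).
Jun 6, 1968 → Jul 6, 1968: 30 days (June has 30).
Jul 6, 1968 → Aug 6, 1968: 31 days (July has 31).
Aug 6, 1968 → Sep 6, 1968: 31 days (August has 31).
Sep 6, 1968 → Oct 6, 1968: 30 days (September has 30).
Oct 6, 1968 → Nov 6, 1968: 31 days (October has 31).
Nov 6, 1968 → Dec 6, 1968: 30 days (November has 30).
Dec 6, 1968 → Jan 6, 1969: 31 days (December has 31).
Jan 6, 1969 → Feb 6, 1969: 31 days (January has 31).
Feb 6, 1969 → Feb 20, 1969: 14 days.
Total: 656 days.

656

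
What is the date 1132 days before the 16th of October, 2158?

September 10, 2155

−365 (one year) → Oct 16, 2157 (767 left).
−365 (one year) → Oct 16, 2156 (402 left).
−366 (one year; includes Feb 29, 2156) → Oct 16, 2155 (36 left).
−16 → Sep 30, 2155 (end of Sep, 30 days; 20 left).
−20 → Sep 10, 2155.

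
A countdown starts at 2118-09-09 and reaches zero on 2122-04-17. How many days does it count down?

1316

Sep 9, 2118 → Sep 9, 2119: 365 days.
Sep 9, 2119 → Sep 9, 2120: 366 days (Feb 29, 2120 is in that span).
Sep 9, 2120 → Sep 9, 2121: 365 days.
Sep 9, 2121 → Oct 9, 2121: 30 days (September has 30).
Oct 9, 2121 → Nov 9, 2121: 31 days (October has 31).
Nov 9, 2121 → Dec 9, 2121: 30 days (November has 30).
Dec 9, 2121 → Jan 9, 2122: 31 days (December has 31).
Jan 9, 2122 → Feb 9, 2122: 31 days (January has 31).
Feb 9, 2122 → Mar 9, 2122: 28 days (February has 28).
Mar 9, 2122 → Apr 9, 2122: 31 days (March has 31).
Apr 9, 2122 → Apr 17, 2122: 8 days.
Total: 1316 days.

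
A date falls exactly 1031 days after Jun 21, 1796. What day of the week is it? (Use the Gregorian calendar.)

Jun 21, 1796 is a Tuesday.
1031 mod 7 = 2, so 1031 days after a Tuesday is Tuesday + 2 = Thursday.

Thursday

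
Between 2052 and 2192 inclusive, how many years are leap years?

Multiples of 4 in [2052,2192]: 36.
Of those, multiples of 100: 1 (not leap unless ÷400).
Multiples of 400: 0.
Leap years = 36 − 1 + 0 = 35.

35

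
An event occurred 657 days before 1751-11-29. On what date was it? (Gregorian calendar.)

−365 (one year) → Nov 29, 1750 (292 left).
−29 → Oct 31, 1750 (end of Oct, 31 days; 263 left).
−31 → Sep 30, 1750 (end of Sep, 30 days; 232 left).
−30 → Aug 31, 1750 (end of Aug, 31 days; 202 left).
−31 → Jul 31, 1750 (end of Jul, 31 days; 171 left).
−31 → Jun 30, 1750 (end of Jun, 30 days; 140 left).
−30 → May 31, 1750 (end of May, 31 days; 110 left).
−31 → Apr 30, 1750 (end of Apr, 30 days; 79 left).
−30 → Mar 31, 1750 (end of Mar, 31 days; 49 left).
−31 → Feb 28, 1750 (end of Feb, 28 days; 18 left).
−18 → Feb 10, 1750.

February 10, 1750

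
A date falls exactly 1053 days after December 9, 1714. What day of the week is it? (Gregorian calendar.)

Dec 9, 1714 is a Sunday.
1053 mod 7 = 3, so 1053 days after a Sunday is Sunday + 3 = Wednesday.

Wednesday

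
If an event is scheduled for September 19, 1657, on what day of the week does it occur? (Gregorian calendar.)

Wednesday

Doomsday rule: the anchor day for the 1600s is Tuesday. For year 57: 57÷12 = 4 r 9, and 9÷4 = 2, so 4+9+2 = 15.
Tuesday + 15 ≡ Wednesday — that's 1657's doomsday.
In September the doomsday date is Sep 5.
Sep 19 is 14 days after Sep 5; 14 mod 7 = 0, so Wednesday + 0 = Wednesday.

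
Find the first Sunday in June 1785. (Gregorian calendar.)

June 1, 1785 is a Wednesday.
The first Sunday is therefore June 5 (4 days later).

June 5, 1785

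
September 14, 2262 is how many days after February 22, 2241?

7874

Feb 22, 2241 → Feb 22, 2242: 365 days.
Feb 22, 2242 → Feb 22, 2243: 365 days.
Feb 22, 2243 → Feb 22, 2244: 365 days.
Feb 22, 2244 → Feb 22, 2245: 366 days (Feb 29, 2244 is in that span).
Feb 22, 2245 → Feb 22, 2246: 365 days.
Feb 22, 2246 → Feb 22, 2247: 365 days.
Feb 22, 2247 → Feb 22, 2248: 365 days.
Feb 22, 2248 → Feb 22, 2249: 366 days (Feb 29, 2248 is in that span).
Feb 22, 2249 → Feb 22, 2250: 365 days.
Feb 22, 2250 → Feb 22, 2251: 365 days.
Feb 22, 2251 → Feb 22, 2252: 365 days.
Feb 22, 2252 → Feb 22, 2253: 366 days (Feb 29, 2252 is in that span).
Feb 22, 2253 → Feb 22, 2254: 365 days.
Feb 22, 2254 → Feb 22, 2255: 365 days.
Feb 22, 2255 → Feb 22, 2256: 365 days.
Feb 22, 2256 → Feb 22, 2257: 366 days (Feb 29, 2256 is in that span).
Feb 22, 2257 → Feb 22, 2258: 365 days.
Feb 22, 2258 → Feb 22, 2259: 365 days.
Feb 22, 2259 → Feb 22, 2260: 365 days.
Feb 22, 2260 → Feb 22, 2261: 366 days (Feb 29, 2260 is in that span).
Feb 22, 2261 → Feb 22, 2262: 365 days.
Feb 22, 2262 → Mar 22, 2262: 28 days (February has 28).
Mar 22, 2262 → Apr 22, 2262: 31 days (March has 31).
Apr 22, 2262 → May 22, 2262: 30 days (April has 30).
May 22, 2262 → Jun 22, 2262: 31 days (May has 31).
Jun 22, 2262 → Jul 22, 2262: 30 days (June has 30).
Jul 22, 2262 → Aug 22, 2262: 31 days (July has 31).
Aug 22, 2262 → Sep 14, 2262: 23 days.
Total: 7874 days.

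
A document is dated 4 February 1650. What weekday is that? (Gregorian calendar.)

Friday

Doomsday rule: the anchor day for the 1600s is Tuesday. For year 50: 50÷12 = 4 r 2, and 2÷4 = 0, so 4+2+0 = 6.
Tuesday + 6 ≡ Monday — that's 1650's doomsday.
In February the doomsday date is Feb 28 (1650 is not a leap year).
Feb 4 is 24 days before Feb 28; 24 mod 7 = 3, so Monday − 3 = Friday.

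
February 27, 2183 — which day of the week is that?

Thursday

January 1, 2183 is a Wednesday.
Jan 1, 2183 → Feb 1, 2183: 31 days (January has 31).
Feb 1, 2183 → Feb 27, 2183: 26 days.
Total: 57 days.
57 mod 7 = 1, so Wednesday + 1 = Thursday.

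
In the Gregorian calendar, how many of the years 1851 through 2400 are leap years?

Multiples of 4 in [1851,2400]: 138.
Of those, multiples of 100: 6 (not leap unless ÷400).
Multiples of 400: 2.
Leap years = 138 − 6 + 2 = 134.

134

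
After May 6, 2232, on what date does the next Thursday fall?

May 10, 2232

May 6, 2232 is a Sunday.
From Sunday to the next Thursday is 4 days.
May 6, 2232 + 4 = May 10, 2232.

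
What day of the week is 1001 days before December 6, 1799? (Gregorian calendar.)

Dec 6, 1799 is a Friday.
1001 mod 7 = 0, so 1001 days before a Friday is Friday − 0 = Friday.

Friday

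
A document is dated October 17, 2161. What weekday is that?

Doomsday rule: the anchor day for the 2100s is Sunday. For year 61: 61÷12 = 5 r 1, and 1÷4 = 0, so 5+1+0 = 6.
Sunday + 6 ≡ Saturday — that's 2161's doomsday.
In October the doomsday date is Oct 10.
Oct 17 is 7 days after Oct 10; 7 mod 7 = 0, so Saturday + 0 = Saturday.

Saturday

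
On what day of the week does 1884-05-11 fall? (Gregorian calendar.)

Doomsday rule: the anchor day for the 1800s is Friday. For year 84: 84÷12 = 7 r 0, and 0÷4 = 0, so 7+0+0 = 7.
Friday + 7 ≡ Friday — that's 1884's doomsday.
In May the doomsday date is May 9.
May 11 is 2 days after May 9; 2 mod 7 = 2, so Friday + 2 = Sunday.

Sunday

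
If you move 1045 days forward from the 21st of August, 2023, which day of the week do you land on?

Aug 21, 2023 is a Monday.
1045 mod 7 = 2, so 1045 days after a Monday is Monday + 2 = Wednesday.

Wednesday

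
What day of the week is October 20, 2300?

Doomsday rule: the anchor day for the 2300s is Wednesday. For year 00: 0÷12 = 0 r 0, and 0÷4 = 0, so 0+0+0 = 0.
Wednesday + 0 ≡ Wednesday — that's 2300's doomsday.
In October the doomsday date is Oct 10.
Oct 20 is 10 days after Oct 10; 10 mod 7 = 3, so Wednesday + 3 = Saturday.

Saturday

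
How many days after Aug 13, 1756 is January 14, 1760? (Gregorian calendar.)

1249

Aug 13, 1756 → Aug 13, 1757: 365 days.
Aug 13, 1757 → Aug 13, 1758: 365 days.
Aug 13, 1758 → Aug 13, 1759: 365 days.
Aug 13, 1759 → Sep 13, 1759: 31 days (August has 31).
Sep 13, 1759 → Oct 13, 1759: 30 days (September has 30).
Oct 13, 1759 → Nov 13, 1759: 31 days (October has 31).
Nov 13, 1759 → Dec 13, 1759: 30 days (November has 30).
Dec 13, 1759 → Jan 13, 1760: 31 days (December has 31).
Jan 13, 1760 → Jan 14, 1760: 1 days.
Total: 1249 days.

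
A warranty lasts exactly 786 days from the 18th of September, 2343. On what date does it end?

November 12, 2345

+366 (one year; includes Feb 29, 2344) → Sep 18, 2344 (420 left).
+365 (one year) → Sep 18, 2345 (55 left).
Sep has 30 days: +13 → Oct 1, 2345 (42 left).
Oct has 31 days: +31 → Nov 1, 2345 (11 left).
+11 → Nov 12, 2345.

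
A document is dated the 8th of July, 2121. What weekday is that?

Doomsday rule: the anchor day for the 2100s is Sunday. For year 21: 21÷12 = 1 r 9, and 9÷4 = 2, so 1+9+2 = 12.
Sunday + 12 ≡ Friday — that's 2121's doomsday.
In July the doomsday date is Jul 11.
Jul 8 is 3 days before Jul 11; 3 mod 7 = 3, so Friday − 3 = Tuesday.

Tuesday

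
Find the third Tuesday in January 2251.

January 1, 2251 is a Wednesday.
The first Tuesday is therefore January 7 (6 days later).
The third Tuesday is 7 + 2×7 = January 21.

January 21, 2251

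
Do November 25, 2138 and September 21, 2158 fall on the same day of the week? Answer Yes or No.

No

From Nov 25, 2138 to Sep 21, 2158 is 7240 days.
7240 mod 7 = 2, so they are different weekdays.
(Nov 25, 2138 is a Tuesday; Sep 21, 2158 is a Thursday.)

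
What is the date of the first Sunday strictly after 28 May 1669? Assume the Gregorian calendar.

May 28, 1669 is a Tuesday.
From Tuesday to the next Sunday is 5 days.
May 28, 1669 + 5 = Jun 2, 1669.

June 2, 1669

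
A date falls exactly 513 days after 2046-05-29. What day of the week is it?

Thursday

First find the weekday of May 29, 2046. Doomsday rule: the anchor day for the 2000s is Tuesday. For year 46: 46÷12 = 3 r 10, and 10÷4 = 2, so 3+10+2 = 15.
Tuesday + 15 ≡ Wednesday — that's 2046's doomsday.
In May the doomsday date is May 9.
May 29 is 20 days after May 9; 20 mod 7 = 6, so Wednesday + 6 = Tuesday.
513 mod 7 = 2, so 513 days after a Tuesday is Tuesday + 2 = Thursday.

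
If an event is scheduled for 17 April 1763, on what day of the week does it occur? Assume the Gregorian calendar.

Doomsday rule: the anchor day for the 1700s is Sunday. For year 63: 63÷12 = 5 r 3, and 3÷4 = 0, so 5+3+0 = 8.
Sunday + 8 ≡ Monday — that's 1763's doomsday.
In April the doomsday date is Apr 4.
Apr 17 is 13 days after Apr 4; 13 mod 7 = 6, so Monday + 6 = Sunday.

Sunday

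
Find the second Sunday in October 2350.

October 1, 2350 is a Sunday.
The first Sunday is therefore October 1 (same day).
The second Sunday is 1 + 1×7 = October 8.

October 8, 2350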